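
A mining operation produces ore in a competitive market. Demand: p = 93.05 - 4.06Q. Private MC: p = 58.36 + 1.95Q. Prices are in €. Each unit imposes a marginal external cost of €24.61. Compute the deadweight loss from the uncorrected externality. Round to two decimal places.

Market equilibrium (private): 58.36 + 1.95Q = 93.05 - 4.06Q → Q_m = 5.7720.
Social marginal cost = private MC + MEC = 82.97 + 1.95Q.
Set SMC = demand: 82.97 + 1.95Q = 93.05 - 4.06Q → Q* = 1.6772.
The welfare-loss triangle has base |Q_m − Q*| and height MEC(Q_m) (the vertical gap between SMC and demand is zero at Q* and MEC at Q_m).
DWL = ½ × 4.0948 × 24.6100 = 50.3865.

DWL = €50.39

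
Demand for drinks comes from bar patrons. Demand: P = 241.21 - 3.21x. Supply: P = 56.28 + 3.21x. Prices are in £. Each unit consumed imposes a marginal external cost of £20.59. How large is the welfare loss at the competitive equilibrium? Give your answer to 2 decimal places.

Market equilibrium (private): 56.28 + 3.21x = 241.21 - 3.21x → x_m = 28.8053.
Social marginal benefit = demand − MEC = 220.62 - 3.21x.
Set SMB = MC: 220.62 - 3.21x = 56.28 + 3.21x → x* = 25.5981.
Between x* and x_m the wedge MC − SMB runs linearly from 0 to MEC(x_m), so the loss is a triangle.
DWL = ½ × 3.2072 × 20.5900 = 33.0181.

DWL = £33.02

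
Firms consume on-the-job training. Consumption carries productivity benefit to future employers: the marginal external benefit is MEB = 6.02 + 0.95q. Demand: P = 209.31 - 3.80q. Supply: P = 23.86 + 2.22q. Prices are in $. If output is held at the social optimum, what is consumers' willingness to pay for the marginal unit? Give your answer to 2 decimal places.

Social marginal benefit = demand + MEB = 215.33 - 2.85q.
Set SMB = MC: 215.33 - 2.85q = 23.86 + 2.22q → q* = 37.7653.
Consumer price on the demand curve at q*: 209.31 − 3.80×37.7653 = 65.8019.

P = $65.80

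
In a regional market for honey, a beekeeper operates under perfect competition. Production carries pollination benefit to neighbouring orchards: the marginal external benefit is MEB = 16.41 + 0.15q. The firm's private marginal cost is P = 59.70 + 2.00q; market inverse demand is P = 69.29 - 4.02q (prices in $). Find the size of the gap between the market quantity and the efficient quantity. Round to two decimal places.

2.84 units

Market equilibrium (private): 59.70 + 2.00q = 69.29 - 4.02q → q_m = 1.5930.
Social marginal cost = private MC − MEB = 43.29 + 1.85q.
Set SMC = demand: 43.29 + 1.85q = 69.29 - 4.02q → q* = 4.4293.
Gap = |1.5930 − 4.4293| = 2.8363.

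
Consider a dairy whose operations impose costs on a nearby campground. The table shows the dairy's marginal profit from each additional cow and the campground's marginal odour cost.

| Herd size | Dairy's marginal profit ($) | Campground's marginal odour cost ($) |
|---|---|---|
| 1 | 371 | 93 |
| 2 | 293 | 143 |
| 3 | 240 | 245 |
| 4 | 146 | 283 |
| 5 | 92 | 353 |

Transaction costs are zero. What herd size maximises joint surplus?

2

Bargaining reaches the level where marginal profit last exceeds marginal odour cost.
That holds through level 2 (293 ≥ 143) but not at 3 (240 < 245).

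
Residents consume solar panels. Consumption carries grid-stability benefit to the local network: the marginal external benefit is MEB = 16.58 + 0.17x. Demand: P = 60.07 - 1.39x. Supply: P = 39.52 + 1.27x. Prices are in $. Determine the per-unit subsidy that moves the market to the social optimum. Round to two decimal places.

Social marginal benefit = demand + MEB = 76.65 - 1.22x.
Set SMB = MC: 76.65 - 1.22x = 39.52 + 1.27x → x* = 14.9116.
The Pigouvian subsidy equals MEB at x*: 16.58 + 0.17×14.9116 = 19.1150.

subsidy = $19.11 per unit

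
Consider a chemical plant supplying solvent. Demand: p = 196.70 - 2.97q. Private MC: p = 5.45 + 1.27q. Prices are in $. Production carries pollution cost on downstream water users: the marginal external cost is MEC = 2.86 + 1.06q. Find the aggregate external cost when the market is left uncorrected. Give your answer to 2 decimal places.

$1207.32

Market equilibrium (private): 5.45 + 1.27q = 196.70 - 2.97q → q_m = 45.1061.
Total external cost = ∫₀^{q_m} (2.86 + 1.06q) dq = 2.86×45.1061 + ½×1.06×45.1061² = 1207.3204.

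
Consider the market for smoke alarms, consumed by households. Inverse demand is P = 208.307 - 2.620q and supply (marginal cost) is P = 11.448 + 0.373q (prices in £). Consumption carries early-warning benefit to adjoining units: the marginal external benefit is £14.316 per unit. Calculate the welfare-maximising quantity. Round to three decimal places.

Social marginal benefit = demand + MEB = 222.623 - 2.620q.
Set SMB = MC: 222.623 - 2.620q = 11.448 + 0.373q → q* = 70.5563.

q* = 70.556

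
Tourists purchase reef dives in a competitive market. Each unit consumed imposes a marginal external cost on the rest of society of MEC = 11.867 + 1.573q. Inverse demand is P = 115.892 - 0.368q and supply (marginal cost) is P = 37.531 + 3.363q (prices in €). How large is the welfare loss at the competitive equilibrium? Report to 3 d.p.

Market equilibrium (private): 37.531 + 3.363q = 115.892 - 0.368q → q_m = 21.0027.
Social marginal benefit = demand − MEC = 104.025 - 1.941q.
Set SMB = MC: 104.025 - 1.941q = 37.531 + 3.363q → q* = 12.5366.
The loss is the area between SMB and MC from q* to q_m; with linear curves that's a triangle of height MEC(q_m).
DWL = ½ × 8.4661 × 44.9042 = 190.0817.

DWL = €190.082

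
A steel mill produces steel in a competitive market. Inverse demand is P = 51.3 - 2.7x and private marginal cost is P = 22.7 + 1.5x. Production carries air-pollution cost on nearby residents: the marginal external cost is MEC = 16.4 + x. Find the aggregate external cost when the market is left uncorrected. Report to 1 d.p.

134.9

Market equilibrium (private): 22.7 + 1.5x = 51.3 - 2.7x → x_m = 6.8095.
Total external cost = ∫₀^{x_m} (16.4 + 1.0x) dx = 16.4×6.8095 + ½×1.0×6.8095² = 134.8604.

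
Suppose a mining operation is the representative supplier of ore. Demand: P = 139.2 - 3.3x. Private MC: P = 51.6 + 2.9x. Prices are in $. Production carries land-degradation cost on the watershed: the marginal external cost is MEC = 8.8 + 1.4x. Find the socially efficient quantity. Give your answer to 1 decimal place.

x* = 10.4

Social marginal cost = private MC + MEC = 60.4 + 4.3x.
Set SMC = demand: 60.4 + 4.3x = 139.2 - 3.3x → x* = 10.3684.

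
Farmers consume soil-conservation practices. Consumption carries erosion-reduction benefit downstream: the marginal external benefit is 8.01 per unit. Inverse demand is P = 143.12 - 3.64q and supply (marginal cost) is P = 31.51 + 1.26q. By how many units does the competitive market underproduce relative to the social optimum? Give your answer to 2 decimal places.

1.63 units

Market equilibrium (private): 31.51 + 1.26q = 143.12 - 3.64q → q_m = 22.7776.
Social marginal benefit = demand + MEB = 151.13 - 3.64q.
Set SMB = MC: 151.13 - 3.64q = 31.51 + 1.26q → q* = 24.4122.
Gap = |22.7776 − 24.4122| = 1.6346.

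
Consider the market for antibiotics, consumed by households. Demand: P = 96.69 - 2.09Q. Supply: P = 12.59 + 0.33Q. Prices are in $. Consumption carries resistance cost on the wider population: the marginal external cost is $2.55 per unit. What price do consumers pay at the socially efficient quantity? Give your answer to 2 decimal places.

P = $26.26

Social marginal benefit = demand − MEC = 94.14 - 2.09Q.
Set SMB = MC: 94.14 - 2.09Q = 12.59 + 0.33Q → Q* = 33.6983.
Consumer price on the demand curve at Q*: 96.69 − 2.09×33.6983 = 26.2606.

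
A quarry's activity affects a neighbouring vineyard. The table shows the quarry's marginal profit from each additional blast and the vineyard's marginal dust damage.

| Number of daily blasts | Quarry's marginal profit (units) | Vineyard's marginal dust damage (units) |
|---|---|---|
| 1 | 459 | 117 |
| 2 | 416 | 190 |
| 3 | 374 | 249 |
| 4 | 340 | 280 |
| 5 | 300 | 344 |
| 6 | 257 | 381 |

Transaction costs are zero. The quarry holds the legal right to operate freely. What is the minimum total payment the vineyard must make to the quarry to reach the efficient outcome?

557

Left alone the quarry would choose level 6 (marginal profit stays positive).
Efficient level: k* = 4 (marginal profit ≥ marginal dust damage through 4).
The vineyard must at least cover the quarry's forgone profit from cutting 6→4: 300 + 257 = 557.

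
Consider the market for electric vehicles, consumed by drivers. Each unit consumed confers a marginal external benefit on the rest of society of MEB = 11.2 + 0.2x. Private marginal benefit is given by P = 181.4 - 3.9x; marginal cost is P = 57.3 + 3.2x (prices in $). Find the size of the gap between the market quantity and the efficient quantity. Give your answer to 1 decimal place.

2.1 units

Market equilibrium (private): 57.3 + 3.2x = 181.4 - 3.9x → x_m = 17.4789.
Social marginal benefit = demand + MEB = 192.6 - 3.7x.
Set SMB = MC: 192.6 - 3.7x = 57.3 + 3.2x → x* = 19.6087.
Gap = |17.4789 − 19.6087| = 2.1298.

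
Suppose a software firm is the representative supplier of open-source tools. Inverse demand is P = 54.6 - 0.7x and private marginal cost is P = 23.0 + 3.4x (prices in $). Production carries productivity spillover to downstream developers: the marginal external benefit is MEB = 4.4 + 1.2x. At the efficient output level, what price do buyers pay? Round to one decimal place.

Social marginal cost = private MC − MEB = 18.6 + 2.2x.
Set SMC = demand: 18.6 + 2.2x = 54.6 - 0.7x → x* = 12.4138.
Consumer price on the demand curve at x*: 54.6 − 0.7×12.4138 = 45.9103.

P = $45.9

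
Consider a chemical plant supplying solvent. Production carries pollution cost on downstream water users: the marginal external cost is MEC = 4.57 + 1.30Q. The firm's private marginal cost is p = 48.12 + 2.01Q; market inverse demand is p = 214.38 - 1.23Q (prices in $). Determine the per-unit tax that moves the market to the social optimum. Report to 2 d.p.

tax = $50.87 per unit

Social marginal cost = private MC + MEC = 52.69 + 3.31Q.
Set SMC = demand: 52.69 + 3.31Q = 214.38 - 1.23Q → Q* = 35.6145.
The Pigouvian tax equals MEC at Q*: 4.57 + 1.30×35.6145 = 50.8689.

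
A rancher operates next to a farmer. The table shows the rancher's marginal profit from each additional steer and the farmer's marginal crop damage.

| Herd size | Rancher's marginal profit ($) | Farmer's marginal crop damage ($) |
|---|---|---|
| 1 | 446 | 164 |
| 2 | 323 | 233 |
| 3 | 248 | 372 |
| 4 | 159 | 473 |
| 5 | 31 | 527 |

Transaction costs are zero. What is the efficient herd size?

Bargaining reaches the level where marginal profit last exceeds marginal crop damage.
That holds through level 2 (323 ≥ 233) but not at 3 (248 < 372).

2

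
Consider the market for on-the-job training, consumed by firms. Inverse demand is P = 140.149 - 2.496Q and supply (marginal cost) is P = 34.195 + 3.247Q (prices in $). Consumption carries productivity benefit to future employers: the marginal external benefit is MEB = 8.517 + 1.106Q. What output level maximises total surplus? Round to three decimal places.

Q* = 24.686

Social marginal benefit = demand + MEB = 148.666 - 1.390Q.
Set SMB = MC: 148.666 - 1.390Q = 34.195 + 3.247Q → Q* = 24.6864.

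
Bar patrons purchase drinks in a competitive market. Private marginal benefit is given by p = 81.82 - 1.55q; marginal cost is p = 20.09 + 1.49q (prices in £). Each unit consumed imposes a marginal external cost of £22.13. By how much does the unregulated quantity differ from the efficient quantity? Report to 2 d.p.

Market equilibrium (private): 20.09 + 1.49q = 81.82 - 1.55q → q_m = 20.3059.
Social marginal benefit = demand − MEC = 59.69 - 1.55q.
Set SMB = MC: 59.69 - 1.55q = 20.09 + 1.49q → q* = 13.0263.
Gap = |20.3059 − 13.0263| = 7.2796.

7.28 units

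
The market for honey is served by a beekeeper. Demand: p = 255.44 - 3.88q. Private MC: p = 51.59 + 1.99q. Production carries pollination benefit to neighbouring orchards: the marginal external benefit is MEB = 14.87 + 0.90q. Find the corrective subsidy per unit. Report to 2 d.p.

subsidy = 54.48 per unit

Social marginal cost = private MC − MEB = 36.72 + 1.09q.
Set SMC = demand: 36.72 + 1.09q = 255.44 - 3.88q → q* = 44.0080.
The Pigouvian subsidy equals MEB at q*: 14.87 + 0.90×44.0080 = 54.4772.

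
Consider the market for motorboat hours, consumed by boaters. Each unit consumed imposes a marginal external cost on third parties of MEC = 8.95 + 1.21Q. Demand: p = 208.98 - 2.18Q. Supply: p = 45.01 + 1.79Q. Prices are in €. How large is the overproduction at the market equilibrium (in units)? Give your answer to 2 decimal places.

11.38 units

Market equilibrium (private): 45.01 + 1.79Q = 208.98 - 2.18Q → Q_m = 41.3023.
Social marginal benefit = demand − MEC = 200.03 - 3.39Q.
Set SMB = MC: 200.03 - 3.39Q = 45.01 + 1.79Q → Q* = 29.9266.
Gap = |41.3023 − 29.9266| = 11.3757.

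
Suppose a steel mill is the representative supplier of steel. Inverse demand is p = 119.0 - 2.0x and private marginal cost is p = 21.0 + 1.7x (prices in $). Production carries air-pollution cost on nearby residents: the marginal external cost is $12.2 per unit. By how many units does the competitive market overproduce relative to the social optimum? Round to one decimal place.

3.3 units

Market equilibrium (private): 21.0 + 1.7x = 119.0 - 2.0x → x_m = 26.4865.
Social marginal cost = private MC + MEC = 33.2 + 1.7x.
Set SMC = demand: 33.2 + 1.7x = 119.0 - 2.0x → x* = 23.1892.
Gap = |26.4865 − 23.1892| = 3.2973.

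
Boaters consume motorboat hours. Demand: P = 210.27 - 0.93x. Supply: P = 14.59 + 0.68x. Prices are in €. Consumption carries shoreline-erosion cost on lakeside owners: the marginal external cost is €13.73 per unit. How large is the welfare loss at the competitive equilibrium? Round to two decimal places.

Market equilibrium (private): 14.59 + 0.68x = 210.27 - 0.93x → x_m = 121.5404.
Social marginal benefit = demand − MEC = 196.54 - 0.93x.
Set SMB = MC: 196.54 - 0.93x = 14.59 + 0.68x → x* = 113.0124.
The welfare-loss triangle has base |x_m − x*| and height MEC(x_m) (the vertical gap between SMB and MC is zero at x* and MEC at x_m).
DWL = ½ × 8.5280 × 13.7300 = 58.5447.

DWL = €58.54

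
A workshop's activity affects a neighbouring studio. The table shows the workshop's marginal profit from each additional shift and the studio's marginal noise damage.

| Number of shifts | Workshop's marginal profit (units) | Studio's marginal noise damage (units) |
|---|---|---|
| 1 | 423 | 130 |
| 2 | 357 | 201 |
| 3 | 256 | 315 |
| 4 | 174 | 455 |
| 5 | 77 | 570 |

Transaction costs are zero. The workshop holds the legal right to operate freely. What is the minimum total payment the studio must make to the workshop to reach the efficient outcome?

Left alone the workshop would choose level 5 (marginal profit stays positive).
Efficient level: k* = 2 (marginal profit ≥ marginal noise damage through 2).
The studio must at least cover the workshop's forgone profit from cutting 5→2: 256 + 174 + 77 = 507.

507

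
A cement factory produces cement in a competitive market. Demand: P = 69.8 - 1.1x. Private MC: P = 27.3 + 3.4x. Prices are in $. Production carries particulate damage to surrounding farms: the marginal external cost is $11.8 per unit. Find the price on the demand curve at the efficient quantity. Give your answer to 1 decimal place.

P = $62.3

Social marginal cost = private MC + MEC = 39.1 + 3.4x.
Set SMC = demand: 39.1 + 3.4x = 69.8 - 1.1x → x* = 6.8222.
Consumer price on the demand curve at x*: 69.8 − 1.1×6.8222 = 62.2956.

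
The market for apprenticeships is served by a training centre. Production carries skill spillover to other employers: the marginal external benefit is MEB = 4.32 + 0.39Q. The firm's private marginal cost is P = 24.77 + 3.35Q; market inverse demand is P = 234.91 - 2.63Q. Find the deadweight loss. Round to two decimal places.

DWL = 29.06

Market equilibrium (private): 24.77 + 3.35Q = 234.91 - 2.63Q → Q_m = 35.1405.
Social marginal cost = private MC − MEB = 20.45 + 2.96Q.
Set SMC = demand: 20.45 + 2.96Q = 234.91 - 2.63Q → Q* = 38.3649.
Between Q* and Q_m the wedge demand − SMC runs linearly from 0 to MEB(Q_m), so the loss is a triangle.
DWL = ½ × 3.2244 × 18.0248 = 29.0596.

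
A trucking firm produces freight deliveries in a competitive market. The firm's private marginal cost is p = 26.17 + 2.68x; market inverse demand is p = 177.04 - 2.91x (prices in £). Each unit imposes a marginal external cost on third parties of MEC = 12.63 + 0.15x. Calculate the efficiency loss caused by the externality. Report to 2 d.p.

Market equilibrium (private): 26.17 + 2.68x = 177.04 - 2.91x → x_m = 26.9893.
Social marginal cost = private MC + MEC = 38.80 + 2.83x.
Set SMC = demand: 38.80 + 2.83x = 177.04 - 2.91x → x* = 24.0836.
Height of the DWL triangle at x_m is SMC(x_m) − demand(x_m) = MEC(x_m) = 16.6784.
DWL = ½ × 2.9057 × 16.6784 = 24.2312.

DWL = £24.23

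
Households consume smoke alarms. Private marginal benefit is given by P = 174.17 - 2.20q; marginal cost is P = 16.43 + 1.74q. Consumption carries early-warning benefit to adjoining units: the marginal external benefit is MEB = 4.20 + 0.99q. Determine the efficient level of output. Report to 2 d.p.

q* = 54.89

Social marginal benefit = demand + MEB = 178.37 - 1.21q.
Set SMB = MC: 178.37 - 1.21q = 16.43 + 1.74q → q* = 54.8949.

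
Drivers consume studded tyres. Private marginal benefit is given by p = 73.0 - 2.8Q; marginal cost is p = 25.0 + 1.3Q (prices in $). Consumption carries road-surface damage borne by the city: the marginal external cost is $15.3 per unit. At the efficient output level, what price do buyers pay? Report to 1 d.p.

Social marginal benefit = demand − MEC = 57.7 - 2.8Q.
Set SMB = MC: 57.7 - 2.8Q = 25.0 + 1.3Q → Q* = 7.9756.
Consumer price on the demand curve at Q*: 73.0 − 2.8×7.9756 = 50.6683.

P = $50.7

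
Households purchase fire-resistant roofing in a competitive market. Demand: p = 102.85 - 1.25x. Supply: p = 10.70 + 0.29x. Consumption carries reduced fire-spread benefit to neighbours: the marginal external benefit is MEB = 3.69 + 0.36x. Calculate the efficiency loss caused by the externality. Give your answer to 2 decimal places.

DWL = 269.76

Market equilibrium (private): 10.70 + 0.29x = 102.85 - 1.25x → x_m = 59.8377.
Social marginal benefit = demand + MEB = 106.54 - 0.89x.
Set SMB = MC: 106.54 - 0.89x = 10.70 + 0.29x → x* = 81.2203.
Between x* and x_m the wedge SMB − MC runs linearly from 0 to MEB(x_m), so the loss is a triangle.
DWL = ½ × 21.3826 × 25.2316 = 269.7586.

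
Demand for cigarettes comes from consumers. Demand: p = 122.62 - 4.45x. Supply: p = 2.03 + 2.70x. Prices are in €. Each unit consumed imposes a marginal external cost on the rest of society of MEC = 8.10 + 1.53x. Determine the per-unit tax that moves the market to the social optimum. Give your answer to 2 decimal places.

tax = €27.93 per unit

Social marginal benefit = demand − MEC = 114.52 - 5.98x.
Set SMB = MC: 114.52 - 5.98x = 2.03 + 2.70x → x* = 12.9597.
The Pigouvian tax equals MEC at x*: 8.10 + 1.53×12.9597 = 27.9283.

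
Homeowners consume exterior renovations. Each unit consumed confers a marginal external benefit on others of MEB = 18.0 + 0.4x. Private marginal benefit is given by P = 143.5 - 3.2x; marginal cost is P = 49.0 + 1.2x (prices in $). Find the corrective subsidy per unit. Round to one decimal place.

Social marginal benefit = demand + MEB = 161.5 - 2.8x.
Set SMB = MC: 161.5 - 2.8x = 49.0 + 1.2x → x* = 28.1250.
The Pigouvian subsidy equals MEB at x*: 18.0 + 0.4×28.1250 = 29.2500.

subsidy = $29.3 per unit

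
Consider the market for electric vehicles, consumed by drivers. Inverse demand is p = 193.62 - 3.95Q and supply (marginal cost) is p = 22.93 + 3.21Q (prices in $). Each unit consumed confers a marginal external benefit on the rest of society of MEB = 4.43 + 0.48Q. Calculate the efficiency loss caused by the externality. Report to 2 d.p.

Market equilibrium (private): 22.93 + 3.21Q = 193.62 - 3.95Q → Q_m = 23.8394.
Social marginal benefit = demand + MEB = 198.05 - 3.47Q.
Set SMB = MC: 198.05 - 3.47Q = 22.93 + 3.21Q → Q* = 26.2156.
Between Q* and Q_m the wedge SMB − MC runs linearly from 0 to MEB(Q_m), so the loss is a triangle.
DWL = ½ × 2.3762 × 15.8729 = 18.8586.

DWL = $18.86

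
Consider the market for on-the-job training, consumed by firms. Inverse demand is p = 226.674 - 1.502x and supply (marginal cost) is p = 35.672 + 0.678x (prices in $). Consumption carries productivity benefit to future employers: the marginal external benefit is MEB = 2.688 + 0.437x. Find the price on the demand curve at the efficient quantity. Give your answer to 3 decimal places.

P = $59.765

Social marginal benefit = demand + MEB = 229.362 - 1.065x.
Set SMB = MC: 229.362 - 1.065x = 35.672 + 0.678x → x* = 111.1245.
Consumer price on the demand curve at x*: 226.674 − 1.502×111.1245 = 59.7650.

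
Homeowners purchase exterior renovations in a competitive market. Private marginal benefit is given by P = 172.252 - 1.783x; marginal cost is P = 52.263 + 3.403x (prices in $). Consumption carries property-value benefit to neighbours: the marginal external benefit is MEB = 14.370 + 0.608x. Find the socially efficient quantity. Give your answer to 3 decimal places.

Social marginal benefit = demand + MEB = 186.622 - 1.175x.
Set SMB = MC: 186.622 - 1.175x = 52.263 + 3.403x → x* = 29.3488.

x* = 29.349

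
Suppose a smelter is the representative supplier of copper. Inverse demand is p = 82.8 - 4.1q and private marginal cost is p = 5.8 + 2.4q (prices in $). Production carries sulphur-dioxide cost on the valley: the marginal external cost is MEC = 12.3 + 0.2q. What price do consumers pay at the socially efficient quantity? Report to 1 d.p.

Social marginal cost = private MC + MEC = 18.1 + 2.6q.
Set SMC = demand: 18.1 + 2.6q = 82.8 - 4.1q → q* = 9.6567.
Consumer price on the demand curve at q*: 82.8 − 4.1×9.6567 = 43.2075.

P = $43.2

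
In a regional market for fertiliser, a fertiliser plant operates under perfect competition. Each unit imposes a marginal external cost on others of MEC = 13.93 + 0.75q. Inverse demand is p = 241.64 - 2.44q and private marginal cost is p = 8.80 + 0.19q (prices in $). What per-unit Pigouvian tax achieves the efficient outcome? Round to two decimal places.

tax = $62.50 per unit

Social marginal cost = private MC + MEC = 22.73 + 0.94q.
Set SMC = demand: 22.73 + 0.94q = 241.64 - 2.44q → q* = 64.7663.
The Pigouvian tax equals MEC at q*: 13.93 + 0.75×64.7663 = 62.5047.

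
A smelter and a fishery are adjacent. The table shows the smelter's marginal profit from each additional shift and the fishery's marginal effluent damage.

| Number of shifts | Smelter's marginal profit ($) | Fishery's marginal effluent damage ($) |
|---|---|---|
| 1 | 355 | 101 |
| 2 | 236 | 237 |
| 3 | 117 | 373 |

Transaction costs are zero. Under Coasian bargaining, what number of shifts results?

1

Bargaining reaches the level where marginal profit last exceeds marginal effluent damage.
That holds through level 1 (355 ≥ 101) but not at 2 (236 < 237).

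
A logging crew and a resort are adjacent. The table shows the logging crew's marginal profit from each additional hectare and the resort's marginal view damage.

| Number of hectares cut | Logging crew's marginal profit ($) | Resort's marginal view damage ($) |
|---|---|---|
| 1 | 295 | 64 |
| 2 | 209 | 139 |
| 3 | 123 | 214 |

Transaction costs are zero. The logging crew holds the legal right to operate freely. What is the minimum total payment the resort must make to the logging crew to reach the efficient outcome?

Left alone the logging crew would choose level 3 (marginal profit stays positive).
Efficient level: k* = 2 (marginal profit ≥ marginal view damage through 2).
The resort must at least cover the logging crew's forgone profit from cutting 3→2: 123 = 123.

$123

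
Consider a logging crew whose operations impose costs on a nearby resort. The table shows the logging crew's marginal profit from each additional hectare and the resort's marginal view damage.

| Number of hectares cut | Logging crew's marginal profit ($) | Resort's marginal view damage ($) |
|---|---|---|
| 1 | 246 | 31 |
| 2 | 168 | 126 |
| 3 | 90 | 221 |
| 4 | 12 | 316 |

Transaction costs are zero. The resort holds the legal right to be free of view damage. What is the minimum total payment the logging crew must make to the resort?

$157

Efficient level: marginal profit ≥ marginal view damage through level 2, so k* = 2.
With the resort holding the right, the logging crew must at least compensate total damage at k*: 31 + 126 = 157.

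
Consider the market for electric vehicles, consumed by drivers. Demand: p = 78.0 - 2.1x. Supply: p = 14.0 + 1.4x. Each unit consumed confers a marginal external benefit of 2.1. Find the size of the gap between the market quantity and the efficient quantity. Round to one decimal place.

Market equilibrium (private): 14.0 + 1.4x = 78.0 - 2.1x → x_m = 18.2857.
Social marginal benefit = demand + MEB = 80.1 - 2.1x.
Set SMB = MC: 80.1 - 2.1x = 14.0 + 1.4x → x* = 18.8857.
Gap = |18.2857 − 18.8857| = 0.6000.

0.6 units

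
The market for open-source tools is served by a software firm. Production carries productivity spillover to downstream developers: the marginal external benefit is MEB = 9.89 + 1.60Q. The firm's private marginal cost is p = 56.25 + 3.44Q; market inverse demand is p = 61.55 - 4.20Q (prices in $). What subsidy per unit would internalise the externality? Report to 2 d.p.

subsidy = $13.91 per unit

Social marginal cost = private MC − MEB = 46.36 + 1.84Q.
Set SMC = demand: 46.36 + 1.84Q = 61.55 - 4.20Q → Q* = 2.5149.
The Pigouvian subsidy equals MEB at Q*: 9.89 + 1.60×2.5149 = 13.9138.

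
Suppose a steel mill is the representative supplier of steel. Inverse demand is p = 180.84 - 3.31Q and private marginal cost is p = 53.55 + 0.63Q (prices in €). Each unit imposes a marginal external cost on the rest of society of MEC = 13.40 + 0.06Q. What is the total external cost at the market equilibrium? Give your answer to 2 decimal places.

€464.23

Market equilibrium (private): 53.55 + 0.63Q = 180.84 - 3.31Q → Q_m = 32.3071.
Total external cost = ∫₀^{Q_m} (13.40 + 0.06Q) dQ = 13.40×32.3071 + ½×0.06×32.3071² = 464.2276.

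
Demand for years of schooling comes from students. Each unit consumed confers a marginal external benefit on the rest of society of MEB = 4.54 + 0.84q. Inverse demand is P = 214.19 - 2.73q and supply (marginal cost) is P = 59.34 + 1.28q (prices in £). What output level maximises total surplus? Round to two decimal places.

q* = 50.28

Social marginal benefit = demand + MEB = 218.73 - 1.89q.
Set SMB = MC: 218.73 - 1.89q = 59.34 + 1.28q → q* = 50.2808.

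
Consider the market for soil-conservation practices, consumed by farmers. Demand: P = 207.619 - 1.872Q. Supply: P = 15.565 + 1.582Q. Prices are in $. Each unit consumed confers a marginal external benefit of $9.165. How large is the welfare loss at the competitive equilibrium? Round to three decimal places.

DWL = $12.159

Market equilibrium (private): 15.565 + 1.582Q = 207.619 - 1.872Q → Q_m = 55.6034.
Social marginal benefit = demand + MEB = 216.784 - 1.872Q.
Set SMB = MC: 216.784 - 1.872Q = 15.565 + 1.582Q → Q* = 58.2568.
Height of the DWL triangle at Q_m is SMB(Q_m) − MC(Q_m) = MEB(Q_m) = 9.1650.
DWL = ½ × 2.6534 × 9.1650 = 12.1592.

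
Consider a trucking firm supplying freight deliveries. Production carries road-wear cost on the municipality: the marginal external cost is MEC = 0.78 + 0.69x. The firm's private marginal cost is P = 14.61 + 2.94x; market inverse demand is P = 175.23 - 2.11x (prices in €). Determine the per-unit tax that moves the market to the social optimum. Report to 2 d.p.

Social marginal cost = private MC + MEC = 15.39 + 3.63x.
Set SMC = demand: 15.39 + 3.63x = 175.23 - 2.11x → x* = 27.8467.
The Pigouvian tax equals MEC at x*: 0.78 + 0.69×27.8467 = 19.9942.

tax = €19.99 per unit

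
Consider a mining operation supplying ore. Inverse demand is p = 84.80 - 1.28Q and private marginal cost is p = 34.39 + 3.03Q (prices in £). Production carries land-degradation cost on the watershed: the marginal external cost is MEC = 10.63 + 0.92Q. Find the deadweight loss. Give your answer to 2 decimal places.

Market equilibrium (private): 34.39 + 3.03Q = 84.80 - 1.28Q → Q_m = 11.6961.
Social marginal cost = private MC + MEC = 45.02 + 3.95Q.
Set SMC = demand: 45.02 + 3.95Q = 84.80 - 1.28Q → Q* = 7.6061.
Height of the DWL triangle at Q_m is SMC(Q_m) − demand(Q_m) = MEC(Q_m) = 21.3904.
DWL = ½ × 4.0900 × 21.3904 = 43.7434.

DWL = £43.74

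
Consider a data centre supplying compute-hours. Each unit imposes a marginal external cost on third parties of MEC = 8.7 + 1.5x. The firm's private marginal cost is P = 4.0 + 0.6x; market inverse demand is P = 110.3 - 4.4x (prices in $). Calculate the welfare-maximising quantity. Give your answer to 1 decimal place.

x* = 15.0

Social marginal cost = private MC + MEC = 12.7 + 2.1x.
Set SMC = demand: 12.7 + 2.1x = 110.3 - 4.4x → x* = 15.0154.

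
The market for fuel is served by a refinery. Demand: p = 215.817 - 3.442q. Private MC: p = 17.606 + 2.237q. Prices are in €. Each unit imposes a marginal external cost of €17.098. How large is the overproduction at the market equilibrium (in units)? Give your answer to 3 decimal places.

Market equilibrium (private): 17.606 + 2.237q = 215.817 - 3.442q → q_m = 34.9024.
Social marginal cost = private MC + MEC = 34.704 + 2.237q.
Set SMC = demand: 34.704 + 2.237q = 215.817 - 3.442q → q* = 31.8917.
Gap = |34.9024 − 31.8917| = 3.0107.

3.011 units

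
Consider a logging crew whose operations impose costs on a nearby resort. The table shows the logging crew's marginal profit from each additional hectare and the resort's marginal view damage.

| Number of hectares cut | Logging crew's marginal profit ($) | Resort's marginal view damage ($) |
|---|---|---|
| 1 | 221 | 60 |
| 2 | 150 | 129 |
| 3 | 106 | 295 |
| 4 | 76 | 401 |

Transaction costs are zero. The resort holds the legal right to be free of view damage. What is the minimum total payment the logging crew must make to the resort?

$189

Efficient level: marginal profit ≥ marginal view damage through level 2, so k* = 2.
With the resort holding the right, the logging crew must at least compensate total damage at k*: 60 + 129 = 189.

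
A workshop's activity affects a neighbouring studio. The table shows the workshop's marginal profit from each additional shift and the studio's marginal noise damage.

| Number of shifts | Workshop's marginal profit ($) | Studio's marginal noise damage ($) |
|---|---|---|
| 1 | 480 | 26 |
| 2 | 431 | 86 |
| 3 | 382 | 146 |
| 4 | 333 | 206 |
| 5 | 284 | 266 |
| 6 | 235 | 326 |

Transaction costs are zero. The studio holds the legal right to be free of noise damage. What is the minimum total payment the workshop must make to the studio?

Efficient level: marginal profit ≥ marginal noise damage through level 5, so k* = 5.
With the studio holding the right, the workshop must at least compensate total damage at k*: 26 + 86 + 146 + 206 + 266 = 730.

$730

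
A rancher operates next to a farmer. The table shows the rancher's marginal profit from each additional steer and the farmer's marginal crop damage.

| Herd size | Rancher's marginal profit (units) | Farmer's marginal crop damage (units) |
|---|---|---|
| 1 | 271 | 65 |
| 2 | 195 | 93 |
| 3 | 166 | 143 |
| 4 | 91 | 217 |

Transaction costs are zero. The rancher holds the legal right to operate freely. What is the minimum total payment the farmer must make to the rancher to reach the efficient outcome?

91

Left alone the rancher would choose level 4 (marginal profit stays positive).
Efficient level: k* = 3 (marginal profit ≥ marginal crop damage through 3).
The farmer must at least cover the rancher's forgone profit from cutting 4→3: 91 = 91.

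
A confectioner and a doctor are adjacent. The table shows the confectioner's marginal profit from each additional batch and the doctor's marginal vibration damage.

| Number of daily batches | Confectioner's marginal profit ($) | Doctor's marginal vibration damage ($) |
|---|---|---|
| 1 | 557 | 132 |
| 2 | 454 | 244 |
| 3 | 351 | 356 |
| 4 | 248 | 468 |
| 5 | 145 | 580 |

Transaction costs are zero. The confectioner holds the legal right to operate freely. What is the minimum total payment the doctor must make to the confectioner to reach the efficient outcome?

$744

Left alone the confectioner would choose level 5 (marginal profit stays positive).
Efficient level: k* = 2 (marginal profit ≥ marginal vibration damage through 2).
The doctor must at least cover the confectioner's forgone profit from cutting 5→2: 351 + 248 + 145 = 744.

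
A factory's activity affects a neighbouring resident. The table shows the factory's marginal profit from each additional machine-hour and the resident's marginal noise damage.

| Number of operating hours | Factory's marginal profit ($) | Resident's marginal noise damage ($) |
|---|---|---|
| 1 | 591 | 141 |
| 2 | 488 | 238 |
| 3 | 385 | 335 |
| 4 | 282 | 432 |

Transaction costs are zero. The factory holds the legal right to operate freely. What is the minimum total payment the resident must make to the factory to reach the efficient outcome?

Left alone the factory would choose level 4 (marginal profit stays positive).
Efficient level: k* = 3 (marginal profit ≥ marginal noise damage through 3).
The resident must at least cover the factory's forgone profit from cutting 4→3: 282 = 282.

$282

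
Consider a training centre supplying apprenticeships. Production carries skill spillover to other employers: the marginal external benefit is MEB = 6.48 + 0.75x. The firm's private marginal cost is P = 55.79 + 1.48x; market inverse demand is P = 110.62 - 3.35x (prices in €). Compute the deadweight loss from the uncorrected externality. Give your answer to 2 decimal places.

DWL = €27.55

Market equilibrium (private): 55.79 + 1.48x = 110.62 - 3.35x → x_m = 11.3520.
Social marginal cost = private MC − MEB = 49.31 + 0.73x.
Set SMC = demand: 49.31 + 0.73x = 110.62 - 3.35x → x* = 15.0270.
The welfare-loss triangle has base |x_m − x*| and height MEB(x_m) (the vertical gap between SMC and demand is zero at x* and MEB at x_m).
DWL = ½ × 3.6750 × 14.9940 = 27.5515.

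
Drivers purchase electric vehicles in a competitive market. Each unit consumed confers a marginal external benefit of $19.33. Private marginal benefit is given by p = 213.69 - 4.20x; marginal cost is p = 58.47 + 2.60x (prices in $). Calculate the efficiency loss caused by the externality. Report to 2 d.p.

Market equilibrium (private): 58.47 + 2.60x = 213.69 - 4.20x → x_m = 22.8265.
Social marginal benefit = demand + MEB = 233.02 - 4.20x.
Set SMB = MC: 233.02 - 4.20x = 58.47 + 2.60x → x* = 25.6691.
Between x* and x_m the wedge SMB − MC runs linearly from 0 to MEB(x_m), so the loss is a triangle.
DWL = ½ × 2.8426 × 19.3300 = 27.4737.

DWL = $27.47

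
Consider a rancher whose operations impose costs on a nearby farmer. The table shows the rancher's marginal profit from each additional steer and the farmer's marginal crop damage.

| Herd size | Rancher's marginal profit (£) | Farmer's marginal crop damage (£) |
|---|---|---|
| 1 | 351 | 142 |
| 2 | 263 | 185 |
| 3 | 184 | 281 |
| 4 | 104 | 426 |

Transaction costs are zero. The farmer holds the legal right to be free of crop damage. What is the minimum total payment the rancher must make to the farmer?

Efficient level: marginal profit ≥ marginal crop damage through level 2, so k* = 2.
With the farmer holding the right, the rancher must at least compensate total damage at k*: 142 + 185 = 327.

£327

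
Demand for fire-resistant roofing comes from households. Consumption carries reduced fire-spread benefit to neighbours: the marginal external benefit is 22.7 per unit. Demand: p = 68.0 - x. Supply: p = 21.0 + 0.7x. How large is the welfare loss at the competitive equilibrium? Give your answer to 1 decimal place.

Market equilibrium (private): 21.0 + 0.7x = 68.0 - x → x_m = 27.6471.
Social marginal benefit = demand + MEB = 90.7 - x.
Set SMB = MC: 90.7 - x = 21.0 + 0.7x → x* = 41.0000.
The welfare-loss triangle has base |x_m − x*| and height MEB(x_m) (the vertical gap between SMB and MC is zero at x* and MEB at x_m).
DWL = ½ × 13.3529 × 22.7000 = 151.5554.

DWL = 151.6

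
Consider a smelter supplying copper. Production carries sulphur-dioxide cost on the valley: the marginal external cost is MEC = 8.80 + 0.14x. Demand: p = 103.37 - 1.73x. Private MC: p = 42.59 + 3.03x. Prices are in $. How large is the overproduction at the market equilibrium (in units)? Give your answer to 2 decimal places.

Market equilibrium (private): 42.59 + 3.03x = 103.37 - 1.73x → x_m = 12.7689.
Social marginal cost = private MC + MEC = 51.39 + 3.17x.
Set SMC = demand: 51.39 + 3.17x = 103.37 - 1.73x → x* = 10.6082.
Gap = |12.7689 − 10.6082| = 2.1607.

2.16 units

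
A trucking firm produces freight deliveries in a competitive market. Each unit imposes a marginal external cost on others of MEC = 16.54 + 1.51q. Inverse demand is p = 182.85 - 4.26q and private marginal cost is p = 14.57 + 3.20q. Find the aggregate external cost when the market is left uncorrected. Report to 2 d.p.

Market equilibrium (private): 14.57 + 3.20q = 182.85 - 4.26q → q_m = 22.5576.
Total external cost = ∫₀^{q_m} (16.54 + 1.51q) dq = 16.54×22.5576 + ½×1.51×22.5576² = 757.2809.

757.28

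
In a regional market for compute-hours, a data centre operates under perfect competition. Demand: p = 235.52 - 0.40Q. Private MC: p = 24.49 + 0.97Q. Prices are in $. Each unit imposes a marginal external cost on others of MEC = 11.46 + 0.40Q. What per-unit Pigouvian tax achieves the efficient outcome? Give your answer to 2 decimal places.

Social marginal cost = private MC + MEC = 35.95 + 1.37Q.
Set SMC = demand: 35.95 + 1.37Q = 235.52 - 0.40Q → Q* = 112.7514.
The Pigouvian tax equals MEC at Q*: 11.46 + 0.40×112.7514 = 56.5606.

tax = $56.56 per unit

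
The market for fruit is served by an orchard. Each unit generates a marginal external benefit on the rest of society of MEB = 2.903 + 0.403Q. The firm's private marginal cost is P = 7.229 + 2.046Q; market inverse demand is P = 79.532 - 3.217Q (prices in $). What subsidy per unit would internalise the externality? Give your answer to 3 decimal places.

subsidy = $9.139 per unit

Social marginal cost = private MC − MEB = 4.326 + 1.643Q.
Set SMC = demand: 4.326 + 1.643Q = 79.532 - 3.217Q → Q* = 15.4745.
The Pigouvian subsidy equals MEB at Q*: 2.903 + 0.403×15.4745 = 9.1392.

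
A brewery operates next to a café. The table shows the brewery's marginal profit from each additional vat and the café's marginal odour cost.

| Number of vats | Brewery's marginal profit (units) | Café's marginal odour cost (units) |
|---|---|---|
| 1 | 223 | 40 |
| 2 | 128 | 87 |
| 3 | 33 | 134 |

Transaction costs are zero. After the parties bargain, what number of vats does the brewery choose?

2

Bargaining reaches the level where marginal profit last exceeds marginal odour cost.
That holds through level 2 (128 ≥ 87) but not at 3 (33 < 134).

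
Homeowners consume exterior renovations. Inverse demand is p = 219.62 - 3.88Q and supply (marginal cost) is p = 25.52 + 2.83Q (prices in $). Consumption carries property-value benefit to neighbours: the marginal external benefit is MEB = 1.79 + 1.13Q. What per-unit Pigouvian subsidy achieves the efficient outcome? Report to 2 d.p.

Social marginal benefit = demand + MEB = 221.41 - 2.75Q.
Set SMB = MC: 221.41 - 2.75Q = 25.52 + 2.83Q → Q* = 35.1057.
The Pigouvian subsidy equals MEB at Q*: 1.79 + 1.13×35.1057 = 41.4594.

subsidy = $41.46 per unit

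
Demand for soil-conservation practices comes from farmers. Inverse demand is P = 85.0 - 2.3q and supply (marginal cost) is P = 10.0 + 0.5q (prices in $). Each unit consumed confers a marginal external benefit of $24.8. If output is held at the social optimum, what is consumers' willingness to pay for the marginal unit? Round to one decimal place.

Social marginal benefit = demand + MEB = 109.8 - 2.3q.
Set SMB = MC: 109.8 - 2.3q = 10.0 + 0.5q → q* = 35.6429.
Consumer price on the demand curve at q*: 85.0 − 2.3×35.6429 = 3.0213.

P = $3.0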